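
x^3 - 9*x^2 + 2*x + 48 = (x - 8)*(x - 3)*(x + 2)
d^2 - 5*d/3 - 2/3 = (d - 2)*(d + 1/3)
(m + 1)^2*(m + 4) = m^3 + 6*m^2 + 9*m + 4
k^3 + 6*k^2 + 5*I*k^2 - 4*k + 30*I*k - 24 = (k + 6)*(k + I)*(k + 4*I)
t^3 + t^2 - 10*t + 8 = (t - 2)*(t - 1)*(t + 4)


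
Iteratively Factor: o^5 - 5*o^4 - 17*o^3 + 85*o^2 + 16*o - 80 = (o + 4)*(o^4 - 9*o^3 + 19*o^2 + 9*o - 20) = (o + 1)*(o + 4)*(o^3 - 10*o^2 + 29*o - 20) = (o - 5)*(o + 1)*(o + 4)*(o^2 - 5*o + 4) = (o - 5)*(o - 4)*(o + 1)*(o + 4)*(o - 1)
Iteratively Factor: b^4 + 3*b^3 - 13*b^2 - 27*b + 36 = (b - 1)*(b^3 + 4*b^2 - 9*b - 36) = (b - 1)*(b + 3)*(b^2 + b - 12) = (b - 1)*(b + 3)*(b + 4)*(b - 3)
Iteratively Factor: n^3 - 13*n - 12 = (n - 4)*(n^2 + 4*n + 3) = (n - 4)*(n + 3)*(n + 1)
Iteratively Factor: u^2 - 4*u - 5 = (u + 1)*(u - 5)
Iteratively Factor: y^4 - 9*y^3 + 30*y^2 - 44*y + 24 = (y - 2)*(y^3 - 7*y^2 + 16*y - 12) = (y - 3)*(y - 2)*(y^2 - 4*y + 4) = (y - 3)*(y - 2)^2*(y - 2)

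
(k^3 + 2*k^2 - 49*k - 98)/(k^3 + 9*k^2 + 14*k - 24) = (k^3 + 2*k^2 - 49*k - 98)/(k^3 + 9*k^2 + 14*k - 24)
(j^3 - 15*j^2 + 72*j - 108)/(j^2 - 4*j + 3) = (j^2 - 12*j + 36)/(j - 1)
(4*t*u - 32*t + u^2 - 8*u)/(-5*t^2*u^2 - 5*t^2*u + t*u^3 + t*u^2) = (-4*t*u + 32*t - u^2 + 8*u)/(t*u*(5*t*u + 5*t - u^2 - u))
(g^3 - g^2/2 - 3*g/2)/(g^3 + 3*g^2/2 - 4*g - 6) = g*(2*g^2 - g - 3)/(2*g^3 + 3*g^2 - 8*g - 12)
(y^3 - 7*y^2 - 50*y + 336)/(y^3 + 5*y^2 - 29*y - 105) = (y^2 - 14*y + 48)/(y^2 - 2*y - 15)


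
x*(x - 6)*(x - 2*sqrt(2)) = x^3 - 6*x^2 - 2*sqrt(2)*x^2 + 12*sqrt(2)*x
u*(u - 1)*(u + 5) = u^3 + 4*u^2 - 5*u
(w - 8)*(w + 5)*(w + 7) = w^3 + 4*w^2 - 61*w - 280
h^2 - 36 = (h - 6)*(h + 6)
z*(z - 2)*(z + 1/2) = z^3 - 3*z^2/2 - z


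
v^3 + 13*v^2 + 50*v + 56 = (v + 2)*(v + 4)*(v + 7)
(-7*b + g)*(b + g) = -7*b^2 - 6*b*g + g^2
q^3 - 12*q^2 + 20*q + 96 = (q - 8)*(q - 6)*(q + 2)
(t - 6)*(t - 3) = t^2 - 9*t + 18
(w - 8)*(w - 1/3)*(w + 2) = w^3 - 19*w^2/3 - 14*w + 16/3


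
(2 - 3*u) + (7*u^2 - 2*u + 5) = 7*u^2 - 5*u + 7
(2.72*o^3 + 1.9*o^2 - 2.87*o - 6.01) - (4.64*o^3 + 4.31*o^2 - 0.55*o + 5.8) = -1.92*o^3 - 2.41*o^2 - 2.32*o - 11.81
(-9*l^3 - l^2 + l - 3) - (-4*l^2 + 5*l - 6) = -9*l^3 + 3*l^2 - 4*l + 3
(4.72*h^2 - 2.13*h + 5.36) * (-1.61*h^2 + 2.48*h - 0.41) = -7.5992*h^4 + 15.1349*h^3 - 15.8472*h^2 + 14.1661*h - 2.1976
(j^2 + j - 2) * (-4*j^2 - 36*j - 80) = -4*j^4 - 40*j^3 - 108*j^2 - 8*j + 160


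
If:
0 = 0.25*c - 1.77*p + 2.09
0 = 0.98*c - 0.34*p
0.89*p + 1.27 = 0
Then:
No Solution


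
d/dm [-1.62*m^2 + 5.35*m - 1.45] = 5.35 - 3.24*m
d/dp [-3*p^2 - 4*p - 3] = -6*p - 4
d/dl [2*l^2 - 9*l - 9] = 4*l - 9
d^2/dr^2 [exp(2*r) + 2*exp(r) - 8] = (4*exp(r) + 2)*exp(r)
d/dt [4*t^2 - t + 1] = 8*t - 1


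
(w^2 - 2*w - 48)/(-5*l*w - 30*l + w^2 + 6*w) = (w - 8)/(-5*l + w)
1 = 1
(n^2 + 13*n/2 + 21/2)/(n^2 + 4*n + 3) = (n + 7/2)/(n + 1)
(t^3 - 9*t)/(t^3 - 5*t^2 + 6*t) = (t + 3)/(t - 2)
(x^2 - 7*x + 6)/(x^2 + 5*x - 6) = (x - 6)/(x + 6)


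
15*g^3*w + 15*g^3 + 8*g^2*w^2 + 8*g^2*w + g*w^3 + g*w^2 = (3*g + w)*(5*g + w)*(g*w + g)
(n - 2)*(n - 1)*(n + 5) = n^3 + 2*n^2 - 13*n + 10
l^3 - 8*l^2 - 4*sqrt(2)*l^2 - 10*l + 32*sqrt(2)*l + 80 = (l - 8)*(l - 5*sqrt(2))*(l + sqrt(2))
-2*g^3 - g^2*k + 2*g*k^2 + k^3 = (-g + k)*(g + k)*(2*g + k)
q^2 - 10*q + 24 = (q - 6)*(q - 4)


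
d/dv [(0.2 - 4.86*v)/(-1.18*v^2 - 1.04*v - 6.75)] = (-5.7348*v^2 + 0.472*v + 33.013)/(1.3924*v^4 + 2.4544*v^3 + 17.0116*v^2 + 14.04*v + 45.5625)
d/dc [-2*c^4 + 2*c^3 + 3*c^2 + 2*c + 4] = -8*c^3 + 6*c^2 + 6*c + 2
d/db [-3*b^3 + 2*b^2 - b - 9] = -9*b^2 + 4*b - 1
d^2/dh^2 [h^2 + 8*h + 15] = 2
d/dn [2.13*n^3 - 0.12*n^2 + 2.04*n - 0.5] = 6.39*n^2 - 0.24*n + 2.04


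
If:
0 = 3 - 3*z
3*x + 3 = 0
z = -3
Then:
No Solution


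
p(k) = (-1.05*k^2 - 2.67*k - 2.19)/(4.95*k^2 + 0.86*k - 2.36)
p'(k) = (-9.9*k - 0.86)*(-1.05*k^2 - 2.67*k - 2.19)/(4.95*k^2 + 0.86*k - 2.36)^2 + (-2.1*k - 2.67)/(4.95*k^2 + 0.86*k - 2.36) = (12.3135*k^2 + 26.637*k + 8.1846)/(24.5025*k^4 + 8.514*k^3 - 22.6244*k^2 - 4.0592*k + 5.5696)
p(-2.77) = -0.09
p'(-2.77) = 0.03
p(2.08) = -0.59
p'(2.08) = 0.27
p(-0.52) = 0.74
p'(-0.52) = -1.08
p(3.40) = -0.41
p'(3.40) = 0.07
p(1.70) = -0.73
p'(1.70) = 0.50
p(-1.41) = -0.08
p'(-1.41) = -0.12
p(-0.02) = 0.90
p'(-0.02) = 1.36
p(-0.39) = 0.67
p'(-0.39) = -0.09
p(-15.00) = -0.18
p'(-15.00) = 0.00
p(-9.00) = -0.16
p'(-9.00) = 0.01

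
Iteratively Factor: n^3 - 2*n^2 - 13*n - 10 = (n + 1)*(n^2 - 3*n - 10) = (n - 5)*(n + 1)*(n + 2)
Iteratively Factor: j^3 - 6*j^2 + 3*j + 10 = (j + 1)*(j^2 - 7*j + 10) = (j - 2)*(j + 1)*(j - 5)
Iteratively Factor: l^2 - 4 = (l + 2)*(l - 2)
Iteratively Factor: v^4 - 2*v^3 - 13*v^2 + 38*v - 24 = (v - 3)*(v^3 + v^2 - 10*v + 8) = (v - 3)*(v - 2)*(v^2 + 3*v - 4) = (v - 3)*(v - 2)*(v - 1)*(v + 4)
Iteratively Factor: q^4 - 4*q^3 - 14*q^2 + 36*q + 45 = (q + 1)*(q^3 - 5*q^2 - 9*q + 45) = (q - 5)*(q + 1)*(q^2 - 9) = (q - 5)*(q - 3)*(q + 1)*(q + 3)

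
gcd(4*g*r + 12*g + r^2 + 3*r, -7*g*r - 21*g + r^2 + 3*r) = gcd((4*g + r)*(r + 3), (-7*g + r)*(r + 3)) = r + 3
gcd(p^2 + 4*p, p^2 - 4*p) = p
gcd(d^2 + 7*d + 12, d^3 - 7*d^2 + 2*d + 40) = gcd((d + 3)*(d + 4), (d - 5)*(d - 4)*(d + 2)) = 1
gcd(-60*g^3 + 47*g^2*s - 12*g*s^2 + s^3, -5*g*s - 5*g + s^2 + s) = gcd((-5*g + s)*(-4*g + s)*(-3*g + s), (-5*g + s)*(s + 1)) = -5*g + s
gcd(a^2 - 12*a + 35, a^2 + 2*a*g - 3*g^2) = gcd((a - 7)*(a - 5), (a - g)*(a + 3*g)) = 1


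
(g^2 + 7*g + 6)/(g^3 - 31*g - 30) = (g + 6)/(g^2 - g - 30)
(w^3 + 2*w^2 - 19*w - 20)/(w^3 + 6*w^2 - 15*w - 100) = (w + 1)/(w + 5)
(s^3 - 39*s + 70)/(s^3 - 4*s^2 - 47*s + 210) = (s - 2)/(s - 6)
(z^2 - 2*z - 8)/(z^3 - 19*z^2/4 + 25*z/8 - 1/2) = 8*(z + 2)/(8*z^2 - 6*z + 1)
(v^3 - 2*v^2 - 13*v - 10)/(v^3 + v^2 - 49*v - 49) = (v^2 - 3*v - 10)/(v^2 - 49)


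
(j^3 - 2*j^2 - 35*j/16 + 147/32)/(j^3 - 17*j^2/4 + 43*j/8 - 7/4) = (8*j^2 - 2*j - 21)/(4*(2*j^2 - 5*j + 2))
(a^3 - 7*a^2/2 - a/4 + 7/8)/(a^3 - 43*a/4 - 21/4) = (a - 1/2)/(a + 3)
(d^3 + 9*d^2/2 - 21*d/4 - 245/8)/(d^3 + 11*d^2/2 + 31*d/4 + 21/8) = (4*d^2 + 4*d - 35)/(4*d^2 + 8*d + 3)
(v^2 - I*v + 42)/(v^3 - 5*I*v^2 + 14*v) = (v + 6*I)/(v*(v + 2*I))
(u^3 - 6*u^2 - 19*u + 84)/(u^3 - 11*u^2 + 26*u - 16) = (u^3 - 6*u^2 - 19*u + 84)/(u^3 - 11*u^2 + 26*u - 16)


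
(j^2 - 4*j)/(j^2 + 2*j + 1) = j*(j - 4)/(j^2 + 2*j + 1)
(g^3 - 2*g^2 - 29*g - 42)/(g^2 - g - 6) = (g^2 - 4*g - 21)/(g - 3)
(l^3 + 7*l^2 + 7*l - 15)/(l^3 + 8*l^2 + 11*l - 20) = (l + 3)/(l + 4)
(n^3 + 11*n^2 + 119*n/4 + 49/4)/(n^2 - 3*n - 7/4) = (2*n^2 + 21*n + 49)/(2*n - 7)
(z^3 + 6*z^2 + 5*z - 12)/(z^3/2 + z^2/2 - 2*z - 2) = 2*(z^3 + 6*z^2 + 5*z - 12)/(z^3 + z^2 - 4*z - 4)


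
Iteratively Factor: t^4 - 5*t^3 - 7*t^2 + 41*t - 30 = (t + 3)*(t^3 - 8*t^2 + 17*t - 10) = (t - 2)*(t + 3)*(t^2 - 6*t + 5) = (t - 2)*(t - 1)*(t + 3)*(t - 5)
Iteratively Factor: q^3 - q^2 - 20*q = (q + 4)*(q^2 - 5*q) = q*(q + 4)*(q - 5)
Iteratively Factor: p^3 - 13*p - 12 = (p + 1)*(p^2 - p - 12) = (p - 4)*(p + 1)*(p + 3)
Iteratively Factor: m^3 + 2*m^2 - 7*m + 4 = (m + 4)*(m^2 - 2*m + 1) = (m - 1)*(m + 4)*(m - 1)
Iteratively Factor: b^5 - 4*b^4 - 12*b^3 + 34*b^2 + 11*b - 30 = (b - 5)*(b^4 + b^3 - 7*b^2 - b + 6) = (b - 5)*(b + 3)*(b^3 - 2*b^2 - b + 2) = (b - 5)*(b - 2)*(b + 3)*(b^2 - 1) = (b - 5)*(b - 2)*(b + 1)*(b + 3)*(b - 1)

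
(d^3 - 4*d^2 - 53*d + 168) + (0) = d^3 - 4*d^2 - 53*d + 168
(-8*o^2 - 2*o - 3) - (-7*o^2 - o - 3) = -o^2 - o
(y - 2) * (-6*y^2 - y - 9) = -6*y^3 + 11*y^2 - 7*y + 18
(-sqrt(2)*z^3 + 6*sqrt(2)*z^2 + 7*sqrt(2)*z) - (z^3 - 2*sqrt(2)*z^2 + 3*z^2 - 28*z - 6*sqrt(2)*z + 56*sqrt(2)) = -sqrt(2)*z^3 - z^3 - 3*z^2 + 8*sqrt(2)*z^2 + 13*sqrt(2)*z + 28*z - 56*sqrt(2)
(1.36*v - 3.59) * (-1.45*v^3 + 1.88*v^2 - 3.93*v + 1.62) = -1.972*v^4 + 7.7623*v^3 - 12.094*v^2 + 16.3119*v - 5.8158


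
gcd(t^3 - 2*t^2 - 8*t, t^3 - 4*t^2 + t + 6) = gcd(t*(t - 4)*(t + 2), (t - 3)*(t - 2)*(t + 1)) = 1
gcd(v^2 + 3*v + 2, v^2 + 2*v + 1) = v + 1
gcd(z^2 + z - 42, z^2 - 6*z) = z - 6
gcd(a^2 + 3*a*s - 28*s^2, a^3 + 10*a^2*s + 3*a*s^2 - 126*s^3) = a + 7*s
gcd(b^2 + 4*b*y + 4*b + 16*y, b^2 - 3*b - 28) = b + 4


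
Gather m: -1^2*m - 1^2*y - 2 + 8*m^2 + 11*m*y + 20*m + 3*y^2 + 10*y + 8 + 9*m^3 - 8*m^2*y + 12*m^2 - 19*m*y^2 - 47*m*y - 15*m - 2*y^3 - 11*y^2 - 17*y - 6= 9*m^3 + m^2*(20 - 8*y) + m*(-19*y^2 - 36*y + 4) - 2*y^3 - 8*y^2 - 8*y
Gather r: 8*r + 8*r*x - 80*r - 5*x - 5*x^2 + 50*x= r*(8*x - 72) - 5*x^2 + 45*x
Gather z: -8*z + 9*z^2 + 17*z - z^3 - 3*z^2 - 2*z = -z^3 + 6*z^2 + 7*z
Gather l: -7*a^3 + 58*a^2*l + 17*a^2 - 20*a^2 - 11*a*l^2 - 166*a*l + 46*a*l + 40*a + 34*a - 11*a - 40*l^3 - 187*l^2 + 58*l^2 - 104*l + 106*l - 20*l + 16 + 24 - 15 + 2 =-7*a^3 - 3*a^2 + 63*a - 40*l^3 + l^2*(-11*a - 129) + l*(58*a^2 - 120*a - 18) + 27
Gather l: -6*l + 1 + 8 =9 - 6*l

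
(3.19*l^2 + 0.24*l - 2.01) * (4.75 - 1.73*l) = -5.5187*l^3 + 14.7373*l^2 + 4.6173*l - 9.5475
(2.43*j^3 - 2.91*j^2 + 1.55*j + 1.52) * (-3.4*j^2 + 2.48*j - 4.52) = -8.262*j^5 + 15.9204*j^4 - 23.4704*j^3 + 11.8292*j^2 - 3.2364*j - 6.8704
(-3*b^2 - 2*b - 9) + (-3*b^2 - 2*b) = -6*b^2 - 4*b - 9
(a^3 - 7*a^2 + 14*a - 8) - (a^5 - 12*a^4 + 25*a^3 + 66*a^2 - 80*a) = -a^5 + 12*a^4 - 24*a^3 - 73*a^2 + 94*a - 8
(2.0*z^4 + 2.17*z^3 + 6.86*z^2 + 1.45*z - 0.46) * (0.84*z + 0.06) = 1.68*z^5 + 1.9428*z^4 + 5.8926*z^3 + 1.6296*z^2 - 0.2994*z - 0.0276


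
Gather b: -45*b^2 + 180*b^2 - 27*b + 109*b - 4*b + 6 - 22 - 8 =135*b^2 + 78*b - 24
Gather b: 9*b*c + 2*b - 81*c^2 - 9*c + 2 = b*(9*c + 2) - 81*c^2 - 9*c + 2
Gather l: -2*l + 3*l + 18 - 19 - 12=l - 13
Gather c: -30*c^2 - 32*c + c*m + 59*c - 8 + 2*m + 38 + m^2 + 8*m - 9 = -30*c^2 + c*(m + 27) + m^2 + 10*m + 21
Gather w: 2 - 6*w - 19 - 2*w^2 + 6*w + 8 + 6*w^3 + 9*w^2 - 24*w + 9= 6*w^3 + 7*w^2 - 24*w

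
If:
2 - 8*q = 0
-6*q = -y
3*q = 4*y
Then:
No Solution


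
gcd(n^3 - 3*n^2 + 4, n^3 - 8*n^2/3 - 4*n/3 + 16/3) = n^2 - 4*n + 4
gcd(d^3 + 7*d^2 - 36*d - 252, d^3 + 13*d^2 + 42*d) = d^2 + 13*d + 42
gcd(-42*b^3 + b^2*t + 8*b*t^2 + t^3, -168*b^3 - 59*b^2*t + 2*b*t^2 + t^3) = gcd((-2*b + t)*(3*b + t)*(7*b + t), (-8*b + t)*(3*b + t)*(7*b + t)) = 21*b^2 + 10*b*t + t^2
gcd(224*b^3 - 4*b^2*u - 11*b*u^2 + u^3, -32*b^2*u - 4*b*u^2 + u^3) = -32*b^2 - 4*b*u + u^2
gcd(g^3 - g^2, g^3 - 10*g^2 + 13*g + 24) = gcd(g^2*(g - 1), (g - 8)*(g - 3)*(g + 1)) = 1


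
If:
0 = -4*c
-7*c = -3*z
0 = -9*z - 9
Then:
No Solution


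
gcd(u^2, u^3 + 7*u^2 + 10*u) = u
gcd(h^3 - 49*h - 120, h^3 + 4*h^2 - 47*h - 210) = h + 5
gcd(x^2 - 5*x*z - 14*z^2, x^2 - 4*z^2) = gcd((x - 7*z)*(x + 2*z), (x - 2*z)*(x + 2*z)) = x + 2*z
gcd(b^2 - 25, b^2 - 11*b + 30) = b - 5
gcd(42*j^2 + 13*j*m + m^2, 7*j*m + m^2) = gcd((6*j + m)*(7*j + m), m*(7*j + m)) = 7*j + m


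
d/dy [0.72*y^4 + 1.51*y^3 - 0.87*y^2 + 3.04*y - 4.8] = 2.88*y^3 + 4.53*y^2 - 1.74*y + 3.04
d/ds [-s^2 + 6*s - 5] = 6 - 2*s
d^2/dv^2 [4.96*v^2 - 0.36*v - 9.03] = 9.92000000000000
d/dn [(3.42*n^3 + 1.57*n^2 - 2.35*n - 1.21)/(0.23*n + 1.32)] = (1.5732*n^3 + 13.9043*n^2 + 4.1448*n - 2.8237)/(0.0529*n^2 + 0.6072*n + 1.7424)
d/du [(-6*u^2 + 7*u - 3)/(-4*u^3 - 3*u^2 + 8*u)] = (-24*u^4 + 56*u^3 - 63*u^2 - 18*u + 24)/(u^2*(16*u^4 + 24*u^3 - 55*u^2 - 48*u + 64))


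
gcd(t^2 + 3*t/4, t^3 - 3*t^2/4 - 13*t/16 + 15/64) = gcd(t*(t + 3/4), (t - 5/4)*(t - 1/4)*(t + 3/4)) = t + 3/4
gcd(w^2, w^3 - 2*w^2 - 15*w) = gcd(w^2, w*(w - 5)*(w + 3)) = w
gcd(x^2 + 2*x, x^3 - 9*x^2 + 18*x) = x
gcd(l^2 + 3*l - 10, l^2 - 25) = l + 5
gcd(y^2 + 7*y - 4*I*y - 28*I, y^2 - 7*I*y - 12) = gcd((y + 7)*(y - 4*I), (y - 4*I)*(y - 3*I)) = y - 4*I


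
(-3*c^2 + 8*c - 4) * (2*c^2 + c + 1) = -6*c^4 + 13*c^3 - 3*c^2 + 4*c - 4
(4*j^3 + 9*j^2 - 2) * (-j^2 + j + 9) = -4*j^5 - 5*j^4 + 45*j^3 + 83*j^2 - 2*j - 18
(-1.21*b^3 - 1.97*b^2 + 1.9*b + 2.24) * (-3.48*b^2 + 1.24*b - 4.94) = 4.2108*b^5 + 5.3552*b^4 - 3.0774*b^3 + 4.2926*b^2 - 6.6084*b - 11.0656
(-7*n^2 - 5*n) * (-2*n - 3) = 14*n^3 + 31*n^2 + 15*n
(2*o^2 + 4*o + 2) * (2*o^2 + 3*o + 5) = 4*o^4 + 14*o^3 + 26*o^2 + 26*o + 10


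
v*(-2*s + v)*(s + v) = -2*s^2*v - s*v^2 + v^3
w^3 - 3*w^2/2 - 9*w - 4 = (w - 4)*(w + 1/2)*(w + 2)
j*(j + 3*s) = j^2 + 3*j*s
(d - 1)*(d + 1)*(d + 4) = d^3 + 4*d^2 - d - 4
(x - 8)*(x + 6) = x^2 - 2*x - 48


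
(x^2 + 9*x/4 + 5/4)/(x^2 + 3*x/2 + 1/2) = (4*x + 5)/(2*(2*x + 1))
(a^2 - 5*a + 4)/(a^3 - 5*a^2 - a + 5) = (a - 4)/(a^2 - 4*a - 5)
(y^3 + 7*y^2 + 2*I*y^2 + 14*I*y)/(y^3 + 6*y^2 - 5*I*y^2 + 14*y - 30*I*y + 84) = y*(y + 7)/(y^2 + y*(6 - 7*I) - 42*I)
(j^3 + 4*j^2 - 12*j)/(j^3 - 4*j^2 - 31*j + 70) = j*(j + 6)/(j^2 - 2*j - 35)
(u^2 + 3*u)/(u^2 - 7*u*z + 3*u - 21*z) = u/(u - 7*z)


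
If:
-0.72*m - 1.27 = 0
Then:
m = -1.76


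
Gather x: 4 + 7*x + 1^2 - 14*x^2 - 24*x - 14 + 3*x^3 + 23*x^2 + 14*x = 3*x^3 + 9*x^2 - 3*x - 9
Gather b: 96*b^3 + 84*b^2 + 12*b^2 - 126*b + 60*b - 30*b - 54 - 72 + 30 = 96*b^3 + 96*b^2 - 96*b - 96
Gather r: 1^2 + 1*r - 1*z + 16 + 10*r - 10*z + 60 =11*r - 11*z + 77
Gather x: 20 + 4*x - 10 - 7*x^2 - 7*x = -7*x^2 - 3*x + 10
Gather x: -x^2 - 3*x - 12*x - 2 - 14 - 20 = -x^2 - 15*x - 36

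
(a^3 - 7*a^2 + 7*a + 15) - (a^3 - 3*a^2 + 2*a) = -4*a^2 + 5*a + 15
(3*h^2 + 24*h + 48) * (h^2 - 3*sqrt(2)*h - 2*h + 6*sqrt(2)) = 3*h^4 - 9*sqrt(2)*h^3 + 18*h^3 - 54*sqrt(2)*h^2 - 96*h + 288*sqrt(2)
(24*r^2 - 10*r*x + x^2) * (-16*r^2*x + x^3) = -384*r^4*x + 160*r^3*x^2 + 8*r^2*x^3 - 10*r*x^4 + x^5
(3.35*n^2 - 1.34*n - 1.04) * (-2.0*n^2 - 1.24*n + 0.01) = -6.7*n^4 - 1.474*n^3 + 3.7751*n^2 + 1.2762*n - 0.0104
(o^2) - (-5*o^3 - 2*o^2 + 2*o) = 5*o^3 + 3*o^2 - 2*o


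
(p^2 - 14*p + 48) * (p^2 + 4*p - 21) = p^4 - 10*p^3 - 29*p^2 + 486*p - 1008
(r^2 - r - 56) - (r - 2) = r^2 - 2*r - 54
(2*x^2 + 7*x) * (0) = 0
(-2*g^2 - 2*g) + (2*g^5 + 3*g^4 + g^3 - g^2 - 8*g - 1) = 2*g^5 + 3*g^4 + g^3 - 3*g^2 - 10*g - 1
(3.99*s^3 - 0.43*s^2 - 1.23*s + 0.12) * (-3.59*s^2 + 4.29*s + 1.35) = -14.3241*s^5 + 18.6608*s^4 + 7.9575*s^3 - 6.288*s^2 - 1.1457*s + 0.162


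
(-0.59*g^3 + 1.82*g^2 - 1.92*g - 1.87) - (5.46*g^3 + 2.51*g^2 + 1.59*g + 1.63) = -6.05*g^3 - 0.69*g^2 - 3.51*g - 3.5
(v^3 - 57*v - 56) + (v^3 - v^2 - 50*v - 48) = 2*v^3 - v^2 - 107*v - 104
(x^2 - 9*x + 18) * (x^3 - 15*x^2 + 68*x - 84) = x^5 - 24*x^4 + 221*x^3 - 966*x^2 + 1980*x - 1512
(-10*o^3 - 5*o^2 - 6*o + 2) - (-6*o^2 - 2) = -10*o^3 + o^2 - 6*o + 4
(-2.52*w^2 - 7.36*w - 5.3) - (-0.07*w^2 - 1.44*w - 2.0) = -2.45*w^2 - 5.92*w - 3.3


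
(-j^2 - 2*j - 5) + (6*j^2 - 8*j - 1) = 5*j^2 - 10*j - 6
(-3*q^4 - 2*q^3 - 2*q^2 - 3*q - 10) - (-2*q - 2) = -3*q^4 - 2*q^3 - 2*q^2 - q - 8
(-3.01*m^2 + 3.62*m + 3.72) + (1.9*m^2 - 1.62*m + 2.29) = -1.11*m^2 + 2.0*m + 6.01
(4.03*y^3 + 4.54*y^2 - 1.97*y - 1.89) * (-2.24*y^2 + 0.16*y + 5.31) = -9.0272*y^5 - 9.5248*y^4 + 26.5385*y^3 + 28.0258*y^2 - 10.7631*y - 10.0359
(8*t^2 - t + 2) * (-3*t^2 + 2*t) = -24*t^4 + 19*t^3 - 8*t^2 + 4*t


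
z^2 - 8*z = z*(z - 8)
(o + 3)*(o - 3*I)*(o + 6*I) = o^3 + 3*o^2 + 3*I*o^2 + 18*o + 9*I*o + 54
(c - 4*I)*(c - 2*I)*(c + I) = c^3 - 5*I*c^2 - 2*c - 8*I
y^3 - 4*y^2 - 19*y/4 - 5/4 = (y - 5)*(y + 1/2)^2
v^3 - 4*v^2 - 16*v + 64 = (v - 4)^2*(v + 4)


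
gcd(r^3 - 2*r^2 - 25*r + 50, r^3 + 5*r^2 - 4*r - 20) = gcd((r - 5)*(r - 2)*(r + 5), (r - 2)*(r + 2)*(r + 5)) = r^2 + 3*r - 10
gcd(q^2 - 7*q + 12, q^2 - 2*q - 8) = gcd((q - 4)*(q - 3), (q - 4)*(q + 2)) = q - 4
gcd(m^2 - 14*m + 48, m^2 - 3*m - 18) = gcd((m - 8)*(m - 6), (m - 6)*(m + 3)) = m - 6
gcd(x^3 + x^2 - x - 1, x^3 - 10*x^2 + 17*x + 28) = x + 1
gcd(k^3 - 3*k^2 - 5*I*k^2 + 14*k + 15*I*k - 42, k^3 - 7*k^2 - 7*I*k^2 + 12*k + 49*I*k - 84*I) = k^2 + k*(-3 - 7*I) + 21*I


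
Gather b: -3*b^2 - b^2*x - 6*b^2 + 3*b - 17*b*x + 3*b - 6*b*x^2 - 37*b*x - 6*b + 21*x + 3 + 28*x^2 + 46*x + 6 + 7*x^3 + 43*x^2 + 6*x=b^2*(-x - 9) + b*(-6*x^2 - 54*x) + 7*x^3 + 71*x^2 + 73*x + 9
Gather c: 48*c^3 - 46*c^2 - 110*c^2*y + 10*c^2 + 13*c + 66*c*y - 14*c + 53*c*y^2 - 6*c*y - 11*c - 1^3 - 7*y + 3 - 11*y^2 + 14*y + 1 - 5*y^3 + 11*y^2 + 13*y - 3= 48*c^3 + c^2*(-110*y - 36) + c*(53*y^2 + 60*y - 12) - 5*y^3 + 20*y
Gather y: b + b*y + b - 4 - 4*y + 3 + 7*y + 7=2*b + y*(b + 3) + 6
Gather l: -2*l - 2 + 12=10 - 2*l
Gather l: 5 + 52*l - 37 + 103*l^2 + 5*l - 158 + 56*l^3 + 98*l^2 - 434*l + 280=56*l^3 + 201*l^2 - 377*l + 90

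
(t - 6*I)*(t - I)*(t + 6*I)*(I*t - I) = I*t^4 + t^3 - I*t^3 - t^2 + 36*I*t^2 + 36*t - 36*I*t - 36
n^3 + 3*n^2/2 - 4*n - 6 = (n - 2)*(n + 3/2)*(n + 2)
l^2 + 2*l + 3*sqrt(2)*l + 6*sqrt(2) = (l + 2)*(l + 3*sqrt(2))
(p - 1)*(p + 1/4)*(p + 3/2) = p^3 + 3*p^2/4 - 11*p/8 - 3/8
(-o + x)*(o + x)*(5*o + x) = -5*o^3 - o^2*x + 5*o*x^2 + x^3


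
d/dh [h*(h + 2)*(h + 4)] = 3*h^2 + 12*h + 8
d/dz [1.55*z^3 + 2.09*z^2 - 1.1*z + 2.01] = 4.65*z^2 + 4.18*z - 1.1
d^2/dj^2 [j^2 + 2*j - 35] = 2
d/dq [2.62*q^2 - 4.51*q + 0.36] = 5.24*q - 4.51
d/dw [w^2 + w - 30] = 2*w + 1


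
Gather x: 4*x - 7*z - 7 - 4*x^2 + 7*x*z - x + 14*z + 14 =-4*x^2 + x*(7*z + 3) + 7*z + 7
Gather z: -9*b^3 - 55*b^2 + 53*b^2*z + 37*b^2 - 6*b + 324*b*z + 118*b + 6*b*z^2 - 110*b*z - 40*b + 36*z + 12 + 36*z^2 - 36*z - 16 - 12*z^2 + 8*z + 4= -9*b^3 - 18*b^2 + 72*b + z^2*(6*b + 24) + z*(53*b^2 + 214*b + 8)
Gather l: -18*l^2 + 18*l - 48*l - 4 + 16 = -18*l^2 - 30*l + 12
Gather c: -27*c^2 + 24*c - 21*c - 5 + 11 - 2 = -27*c^2 + 3*c + 4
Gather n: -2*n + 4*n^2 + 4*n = 4*n^2 + 2*n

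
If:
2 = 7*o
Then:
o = 2/7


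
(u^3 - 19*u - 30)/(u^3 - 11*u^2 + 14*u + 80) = (u + 3)/(u - 8)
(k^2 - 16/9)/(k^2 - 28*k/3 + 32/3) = (k + 4/3)/(k - 8)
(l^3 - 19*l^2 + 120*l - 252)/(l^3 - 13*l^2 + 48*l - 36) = (l - 7)/(l - 1)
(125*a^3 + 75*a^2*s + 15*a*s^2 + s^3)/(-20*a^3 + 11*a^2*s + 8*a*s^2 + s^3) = (25*a^2 + 10*a*s + s^2)/(-4*a^2 + 3*a*s + s^2)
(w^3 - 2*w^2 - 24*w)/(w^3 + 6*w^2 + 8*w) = (w - 6)/(w + 2)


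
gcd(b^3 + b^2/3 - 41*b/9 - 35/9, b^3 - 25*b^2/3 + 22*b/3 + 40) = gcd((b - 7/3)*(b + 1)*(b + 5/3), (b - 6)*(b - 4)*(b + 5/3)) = b + 5/3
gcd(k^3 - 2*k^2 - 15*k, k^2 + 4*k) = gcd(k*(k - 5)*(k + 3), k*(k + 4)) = k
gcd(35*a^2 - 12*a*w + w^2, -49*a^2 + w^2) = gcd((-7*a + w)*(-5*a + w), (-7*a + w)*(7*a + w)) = -7*a + w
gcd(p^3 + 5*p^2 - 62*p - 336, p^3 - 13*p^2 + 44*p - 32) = p - 8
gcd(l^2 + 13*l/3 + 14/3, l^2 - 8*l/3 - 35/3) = l + 7/3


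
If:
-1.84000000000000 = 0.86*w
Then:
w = -2.14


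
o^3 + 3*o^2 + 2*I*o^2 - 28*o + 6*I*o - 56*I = (o - 4)*(o + 7)*(o + 2*I)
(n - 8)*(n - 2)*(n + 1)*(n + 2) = n^4 - 7*n^3 - 12*n^2 + 28*n + 32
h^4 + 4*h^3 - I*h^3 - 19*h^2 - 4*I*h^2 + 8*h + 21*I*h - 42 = (h - 3)*(h + 7)*(h - 2*I)*(h + I)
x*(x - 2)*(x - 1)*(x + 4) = x^4 + x^3 - 10*x^2 + 8*x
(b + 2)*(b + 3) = b^2 + 5*b + 6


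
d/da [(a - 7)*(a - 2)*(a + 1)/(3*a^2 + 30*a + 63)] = (a^4 + 20*a^3 - 22*a^2 - 364*a - 35)/(3*(a^4 + 20*a^3 + 142*a^2 + 420*a + 441))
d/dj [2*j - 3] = 2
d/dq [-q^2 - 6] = -2*q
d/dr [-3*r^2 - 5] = -6*r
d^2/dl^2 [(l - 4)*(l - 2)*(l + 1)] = 6*l - 10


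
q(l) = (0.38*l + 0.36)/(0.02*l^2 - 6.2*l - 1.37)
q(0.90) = -0.10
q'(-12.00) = 0.00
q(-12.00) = -0.06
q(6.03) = -0.07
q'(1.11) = 0.02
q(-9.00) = -0.05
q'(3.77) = 0.00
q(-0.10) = -0.43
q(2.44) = -0.08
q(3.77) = -0.07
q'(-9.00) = 0.00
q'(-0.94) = 0.09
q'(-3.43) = 0.00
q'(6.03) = 0.00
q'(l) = (6.2 - 0.04*l)*(0.38*l + 0.36)/(0.02*l^2 - 6.2*l - 1.37)^2 + 0.38/(0.02*l^2 - 6.2*l - 1.37) = (-0.0076*l^2 - 0.0144000000000002*l + 1.7114)/(0.0004*l^4 - 0.248*l^3 + 38.3852*l^2 + 16.988*l + 1.8769)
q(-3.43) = -0.05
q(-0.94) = 0.00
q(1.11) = -0.10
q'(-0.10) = 3.05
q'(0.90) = 0.04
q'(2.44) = 0.01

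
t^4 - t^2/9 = t^2*(t - 1/3)*(t + 1/3)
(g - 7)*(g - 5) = g^2 - 12*g + 35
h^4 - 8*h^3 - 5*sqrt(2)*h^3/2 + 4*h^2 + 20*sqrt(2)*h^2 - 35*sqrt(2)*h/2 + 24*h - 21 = (h - 7)*(h - 1)*(h - 3*sqrt(2))*(h + sqrt(2)/2)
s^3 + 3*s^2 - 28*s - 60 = (s - 5)*(s + 2)*(s + 6)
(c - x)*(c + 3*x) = c^2 + 2*c*x - 3*x^2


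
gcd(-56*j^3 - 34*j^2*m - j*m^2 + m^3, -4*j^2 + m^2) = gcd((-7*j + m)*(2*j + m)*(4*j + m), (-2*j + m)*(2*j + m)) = 2*j + m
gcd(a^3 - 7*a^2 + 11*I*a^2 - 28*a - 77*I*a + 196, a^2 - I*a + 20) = a + 4*I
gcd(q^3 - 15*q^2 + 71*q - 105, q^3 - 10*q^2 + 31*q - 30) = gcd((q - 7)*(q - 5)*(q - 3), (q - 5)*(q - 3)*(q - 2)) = q^2 - 8*q + 15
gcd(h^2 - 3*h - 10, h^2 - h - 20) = h - 5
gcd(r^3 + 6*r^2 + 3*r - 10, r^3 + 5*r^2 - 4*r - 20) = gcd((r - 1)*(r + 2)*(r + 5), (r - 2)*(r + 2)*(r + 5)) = r^2 + 7*r + 10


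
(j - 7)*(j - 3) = j^2 - 10*j + 21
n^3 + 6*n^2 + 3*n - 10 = (n - 1)*(n + 2)*(n + 5)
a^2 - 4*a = a*(a - 4)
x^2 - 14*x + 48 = (x - 8)*(x - 6)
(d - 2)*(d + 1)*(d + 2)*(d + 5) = d^4 + 6*d^3 + d^2 - 24*d - 20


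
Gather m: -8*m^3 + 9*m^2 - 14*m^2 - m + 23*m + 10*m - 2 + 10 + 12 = -8*m^3 - 5*m^2 + 32*m + 20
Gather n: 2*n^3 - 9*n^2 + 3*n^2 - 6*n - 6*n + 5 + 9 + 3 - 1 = 2*n^3 - 6*n^2 - 12*n + 16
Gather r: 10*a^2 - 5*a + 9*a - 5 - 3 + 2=10*a^2 + 4*a - 6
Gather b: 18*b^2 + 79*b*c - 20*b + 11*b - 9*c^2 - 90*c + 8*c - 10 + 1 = 18*b^2 + b*(79*c - 9) - 9*c^2 - 82*c - 9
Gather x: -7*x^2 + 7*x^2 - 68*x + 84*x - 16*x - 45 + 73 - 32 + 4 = 0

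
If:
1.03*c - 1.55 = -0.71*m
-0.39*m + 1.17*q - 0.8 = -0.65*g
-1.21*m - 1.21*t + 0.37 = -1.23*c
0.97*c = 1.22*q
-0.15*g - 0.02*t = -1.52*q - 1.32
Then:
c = -0.65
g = 4.03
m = 3.12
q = -0.52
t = -3.48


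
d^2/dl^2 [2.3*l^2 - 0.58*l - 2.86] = 4.60000000000000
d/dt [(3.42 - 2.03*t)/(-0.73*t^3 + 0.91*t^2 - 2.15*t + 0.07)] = (-2.9638*t^3 + 9.3371*t^2 - 6.2244*t + 7.2109)/(0.5329*t^6 - 1.3286*t^5 + 3.9671*t^4 - 4.0152*t^3 + 4.7499*t^2 - 0.301*t + 0.0049)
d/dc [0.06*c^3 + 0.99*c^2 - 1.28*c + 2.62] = 0.18*c^2 + 1.98*c - 1.28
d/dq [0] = 0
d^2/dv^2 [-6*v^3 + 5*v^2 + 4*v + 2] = 10 - 36*v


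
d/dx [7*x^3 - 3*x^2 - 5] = 3*x*(7*x - 2)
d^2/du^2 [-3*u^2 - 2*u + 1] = -6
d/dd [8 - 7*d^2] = -14*d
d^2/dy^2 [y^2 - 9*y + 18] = 2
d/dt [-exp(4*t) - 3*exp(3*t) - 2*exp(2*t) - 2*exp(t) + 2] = (-4*exp(3*t) - 9*exp(2*t) - 4*exp(t) - 2)*exp(t)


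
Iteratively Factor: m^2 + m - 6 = (m + 3)*(m - 2)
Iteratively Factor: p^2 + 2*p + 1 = (p + 1)*(p + 1)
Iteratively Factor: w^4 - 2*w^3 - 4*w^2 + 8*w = (w - 2)*(w^3 - 4*w) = (w - 2)^2*(w^2 + 2*w) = w*(w - 2)^2*(w + 2)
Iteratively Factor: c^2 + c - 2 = (c + 2)*(c - 1)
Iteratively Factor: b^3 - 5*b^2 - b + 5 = (b - 5)*(b^2 - 1) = (b - 5)*(b - 1)*(b + 1)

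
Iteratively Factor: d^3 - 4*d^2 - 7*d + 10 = (d - 1)*(d^2 - 3*d - 10) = (d - 5)*(d - 1)*(d + 2)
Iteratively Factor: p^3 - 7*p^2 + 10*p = (p - 2)*(p^2 - 5*p) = p*(p - 2)*(p - 5)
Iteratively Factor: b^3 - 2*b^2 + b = (b - 1)*(b^2 - b) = (b - 1)^2*(b)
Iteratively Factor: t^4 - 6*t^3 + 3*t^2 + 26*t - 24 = (t + 2)*(t^3 - 8*t^2 + 19*t - 12) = (t - 1)*(t + 2)*(t^2 - 7*t + 12) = (t - 3)*(t - 1)*(t + 2)*(t - 4)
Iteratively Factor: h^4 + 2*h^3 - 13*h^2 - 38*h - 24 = (h + 1)*(h^3 + h^2 - 14*h - 24) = (h + 1)*(h + 2)*(h^2 - h - 12) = (h - 4)*(h + 1)*(h + 2)*(h + 3)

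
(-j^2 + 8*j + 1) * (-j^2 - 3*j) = j^4 - 5*j^3 - 25*j^2 - 3*j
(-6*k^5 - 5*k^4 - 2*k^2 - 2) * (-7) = 42*k^5 + 35*k^4 + 14*k^2 + 14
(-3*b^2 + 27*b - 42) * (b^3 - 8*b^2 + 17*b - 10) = -3*b^5 + 51*b^4 - 309*b^3 + 825*b^2 - 984*b + 420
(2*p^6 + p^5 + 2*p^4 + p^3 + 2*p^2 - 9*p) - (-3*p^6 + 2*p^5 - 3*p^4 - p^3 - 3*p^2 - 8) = 5*p^6 - p^5 + 5*p^4 + 2*p^3 + 5*p^2 - 9*p + 8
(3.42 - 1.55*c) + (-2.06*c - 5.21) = -3.61*c - 1.79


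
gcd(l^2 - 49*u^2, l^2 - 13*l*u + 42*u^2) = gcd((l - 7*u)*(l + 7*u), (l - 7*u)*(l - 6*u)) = -l + 7*u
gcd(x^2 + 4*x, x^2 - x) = x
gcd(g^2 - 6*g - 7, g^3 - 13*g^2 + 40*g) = 1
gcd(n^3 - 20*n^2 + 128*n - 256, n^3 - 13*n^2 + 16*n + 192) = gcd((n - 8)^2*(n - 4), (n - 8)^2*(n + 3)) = n^2 - 16*n + 64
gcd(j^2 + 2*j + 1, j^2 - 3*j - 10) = 1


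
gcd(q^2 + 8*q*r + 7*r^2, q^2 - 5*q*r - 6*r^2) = q + r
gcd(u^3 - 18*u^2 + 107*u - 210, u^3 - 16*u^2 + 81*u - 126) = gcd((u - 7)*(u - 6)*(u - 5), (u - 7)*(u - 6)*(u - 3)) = u^2 - 13*u + 42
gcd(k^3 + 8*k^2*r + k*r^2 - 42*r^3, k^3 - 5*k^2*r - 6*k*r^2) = 1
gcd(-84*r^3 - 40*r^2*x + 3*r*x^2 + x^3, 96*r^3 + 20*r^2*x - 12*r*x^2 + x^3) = -12*r^2 - 4*r*x + x^2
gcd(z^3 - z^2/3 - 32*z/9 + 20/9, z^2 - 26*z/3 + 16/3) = z - 2/3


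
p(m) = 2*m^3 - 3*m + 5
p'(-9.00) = 483.00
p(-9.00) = -1426.00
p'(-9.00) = 483.00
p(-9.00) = -1426.00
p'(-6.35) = 238.94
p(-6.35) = -488.05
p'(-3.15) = 56.54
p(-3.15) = -48.06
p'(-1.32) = 7.45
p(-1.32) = 4.36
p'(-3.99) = 92.52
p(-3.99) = -110.07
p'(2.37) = 30.70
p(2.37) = 24.51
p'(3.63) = 76.06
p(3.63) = 89.77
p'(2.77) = 43.04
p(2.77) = 39.20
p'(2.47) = 33.61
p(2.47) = 27.73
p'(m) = 6*m^2 - 3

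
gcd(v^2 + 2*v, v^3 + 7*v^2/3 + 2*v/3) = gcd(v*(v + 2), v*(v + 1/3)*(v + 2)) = v^2 + 2*v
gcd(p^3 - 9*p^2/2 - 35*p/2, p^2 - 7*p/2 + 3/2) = 1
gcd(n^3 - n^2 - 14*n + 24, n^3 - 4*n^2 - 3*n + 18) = n - 3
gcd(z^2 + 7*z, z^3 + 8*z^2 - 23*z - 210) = z + 7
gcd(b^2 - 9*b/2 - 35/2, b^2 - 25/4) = b + 5/2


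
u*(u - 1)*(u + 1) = u^3 - u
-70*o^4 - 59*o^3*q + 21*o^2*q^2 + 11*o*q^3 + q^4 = (-2*o + q)*(o + q)*(5*o + q)*(7*o + q)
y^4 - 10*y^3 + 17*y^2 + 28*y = y*(y - 7)*(y - 4)*(y + 1)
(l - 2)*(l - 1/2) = l^2 - 5*l/2 + 1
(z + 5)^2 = z^2 + 10*z + 25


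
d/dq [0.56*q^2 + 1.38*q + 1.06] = 1.12*q + 1.38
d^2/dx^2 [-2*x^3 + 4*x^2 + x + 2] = 8 - 12*x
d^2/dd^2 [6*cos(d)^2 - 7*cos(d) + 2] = 7*cos(d) - 12*cos(2*d)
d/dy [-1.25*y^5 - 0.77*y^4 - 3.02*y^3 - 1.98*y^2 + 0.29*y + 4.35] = -6.25*y^4 - 3.08*y^3 - 9.06*y^2 - 3.96*y + 0.29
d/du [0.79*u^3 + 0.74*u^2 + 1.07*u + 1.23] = 2.37*u^2 + 1.48*u + 1.07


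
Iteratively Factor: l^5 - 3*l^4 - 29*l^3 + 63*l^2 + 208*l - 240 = (l - 1)*(l^4 - 2*l^3 - 31*l^2 + 32*l + 240) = (l - 1)*(l + 3)*(l^3 - 5*l^2 - 16*l + 80) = (l - 5)*(l - 1)*(l + 3)*(l^2 - 16) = (l - 5)*(l - 4)*(l - 1)*(l + 3)*(l + 4)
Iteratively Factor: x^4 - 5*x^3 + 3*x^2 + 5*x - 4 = (x + 1)*(x^3 - 6*x^2 + 9*x - 4) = (x - 4)*(x + 1)*(x^2 - 2*x + 1) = (x - 4)*(x - 1)*(x + 1)*(x - 1)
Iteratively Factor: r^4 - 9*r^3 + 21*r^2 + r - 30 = (r - 3)*(r^3 - 6*r^2 + 3*r + 10) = (r - 3)*(r + 1)*(r^2 - 7*r + 10) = (r - 3)*(r - 2)*(r + 1)*(r - 5)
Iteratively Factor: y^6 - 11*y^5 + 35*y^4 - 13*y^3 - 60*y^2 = (y)*(y^5 - 11*y^4 + 35*y^3 - 13*y^2 - 60*y) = y*(y - 5)*(y^4 - 6*y^3 + 5*y^2 + 12*y) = y*(y - 5)*(y - 4)*(y^3 - 2*y^2 - 3*y) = y*(y - 5)*(y - 4)*(y + 1)*(y^2 - 3*y) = y*(y - 5)*(y - 4)*(y - 3)*(y + 1)*(y)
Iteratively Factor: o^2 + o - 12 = (o - 3)*(o + 4)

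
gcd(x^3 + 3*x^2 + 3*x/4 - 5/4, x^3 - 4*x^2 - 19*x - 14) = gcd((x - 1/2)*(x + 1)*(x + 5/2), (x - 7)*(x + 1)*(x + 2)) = x + 1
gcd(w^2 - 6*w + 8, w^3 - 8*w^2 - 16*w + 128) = w - 4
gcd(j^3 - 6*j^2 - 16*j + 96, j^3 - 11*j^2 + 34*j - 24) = j^2 - 10*j + 24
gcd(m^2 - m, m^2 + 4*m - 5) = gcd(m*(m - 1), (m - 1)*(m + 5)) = m - 1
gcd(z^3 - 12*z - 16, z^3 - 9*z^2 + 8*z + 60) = z + 2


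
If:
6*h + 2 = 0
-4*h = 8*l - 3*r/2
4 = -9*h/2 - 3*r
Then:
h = -1/3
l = 1/96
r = -5/6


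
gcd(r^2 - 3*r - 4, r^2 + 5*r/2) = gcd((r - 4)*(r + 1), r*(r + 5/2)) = 1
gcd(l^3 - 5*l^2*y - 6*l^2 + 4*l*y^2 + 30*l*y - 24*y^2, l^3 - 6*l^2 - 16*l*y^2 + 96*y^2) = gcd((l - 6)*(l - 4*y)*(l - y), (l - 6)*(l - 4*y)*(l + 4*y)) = -l^2 + 4*l*y + 6*l - 24*y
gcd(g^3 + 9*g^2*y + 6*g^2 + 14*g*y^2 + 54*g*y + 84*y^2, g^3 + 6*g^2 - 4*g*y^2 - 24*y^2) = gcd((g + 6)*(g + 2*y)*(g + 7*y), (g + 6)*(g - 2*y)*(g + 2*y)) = g^2 + 2*g*y + 6*g + 12*y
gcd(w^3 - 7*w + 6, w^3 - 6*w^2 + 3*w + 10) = w - 2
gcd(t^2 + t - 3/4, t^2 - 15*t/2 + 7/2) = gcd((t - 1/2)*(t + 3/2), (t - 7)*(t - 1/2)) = t - 1/2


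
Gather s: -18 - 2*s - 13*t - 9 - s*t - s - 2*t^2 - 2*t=s*(-t - 3) - 2*t^2 - 15*t - 27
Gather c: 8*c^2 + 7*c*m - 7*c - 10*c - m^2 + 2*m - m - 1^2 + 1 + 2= 8*c^2 + c*(7*m - 17) - m^2 + m + 2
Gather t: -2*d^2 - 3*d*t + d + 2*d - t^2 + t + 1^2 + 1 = -2*d^2 + 3*d - t^2 + t*(1 - 3*d) + 2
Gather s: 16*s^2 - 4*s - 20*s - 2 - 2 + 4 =16*s^2 - 24*s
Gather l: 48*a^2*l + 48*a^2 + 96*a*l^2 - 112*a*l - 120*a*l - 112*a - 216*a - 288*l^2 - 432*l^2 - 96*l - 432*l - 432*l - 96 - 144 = 48*a^2 - 328*a + l^2*(96*a - 720) + l*(48*a^2 - 232*a - 960) - 240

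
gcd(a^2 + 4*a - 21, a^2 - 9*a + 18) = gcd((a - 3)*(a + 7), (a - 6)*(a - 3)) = a - 3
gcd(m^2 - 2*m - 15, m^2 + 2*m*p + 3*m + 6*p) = m + 3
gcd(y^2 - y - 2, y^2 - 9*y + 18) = 1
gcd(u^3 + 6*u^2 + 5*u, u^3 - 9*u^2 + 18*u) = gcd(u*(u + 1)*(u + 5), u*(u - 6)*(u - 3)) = u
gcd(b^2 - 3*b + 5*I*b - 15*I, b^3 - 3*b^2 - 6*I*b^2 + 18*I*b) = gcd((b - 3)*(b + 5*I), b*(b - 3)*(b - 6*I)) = b - 3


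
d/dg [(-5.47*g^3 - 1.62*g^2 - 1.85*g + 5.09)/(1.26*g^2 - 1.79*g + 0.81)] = (-6.8922*g^4 + 19.5826*g^3 - 8.0613*g^2 - 15.4512*g + 7.6126)/(1.5876*g^4 - 4.5108*g^3 + 5.2453*g^2 - 2.8998*g + 0.6561)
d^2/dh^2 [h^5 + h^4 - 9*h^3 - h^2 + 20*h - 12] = 20*h^3 + 12*h^2 - 54*h - 2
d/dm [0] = 0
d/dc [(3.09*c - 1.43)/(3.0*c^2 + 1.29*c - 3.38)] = (-9.27*c^2 + 8.58*c - 8.5995)/(9.0*c^4 + 7.74*c^3 - 18.6159*c^2 - 8.7204*c + 11.4244)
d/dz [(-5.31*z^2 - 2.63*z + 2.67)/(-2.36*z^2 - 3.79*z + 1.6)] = (13.9181*z^2 - 4.3896*z + 5.9113)/(5.5696*z^4 + 17.8888*z^3 + 6.8121*z^2 - 12.128*z + 2.56)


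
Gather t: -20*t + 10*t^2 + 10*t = 10*t^2 - 10*t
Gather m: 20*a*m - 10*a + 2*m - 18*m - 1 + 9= -10*a + m*(20*a - 16) + 8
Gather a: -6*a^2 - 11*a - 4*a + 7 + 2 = -6*a^2 - 15*a + 9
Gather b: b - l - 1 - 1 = b - l - 2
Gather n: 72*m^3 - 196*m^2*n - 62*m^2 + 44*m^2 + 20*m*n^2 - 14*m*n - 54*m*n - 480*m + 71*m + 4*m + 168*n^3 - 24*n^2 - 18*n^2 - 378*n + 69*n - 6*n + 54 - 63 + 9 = 72*m^3 - 18*m^2 - 405*m + 168*n^3 + n^2*(20*m - 42) + n*(-196*m^2 - 68*m - 315)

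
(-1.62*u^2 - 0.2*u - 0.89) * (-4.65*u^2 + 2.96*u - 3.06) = 7.533*u^4 - 3.8652*u^3 + 8.5037*u^2 - 2.0224*u + 2.7234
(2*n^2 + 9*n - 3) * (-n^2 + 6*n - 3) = -2*n^4 + 3*n^3 + 51*n^2 - 45*n + 9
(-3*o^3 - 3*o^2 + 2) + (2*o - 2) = -3*o^3 - 3*o^2 + 2*o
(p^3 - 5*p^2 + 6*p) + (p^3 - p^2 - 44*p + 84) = 2*p^3 - 6*p^2 - 38*p + 84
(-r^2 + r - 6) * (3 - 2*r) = 2*r^3 - 5*r^2 + 15*r - 18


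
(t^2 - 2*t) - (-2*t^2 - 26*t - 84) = 3*t^2 + 24*t + 84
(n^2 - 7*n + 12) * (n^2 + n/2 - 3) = n^4 - 13*n^3/2 + 11*n^2/2 + 27*n - 36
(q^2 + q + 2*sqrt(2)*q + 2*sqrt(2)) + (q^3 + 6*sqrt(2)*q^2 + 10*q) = q^3 + q^2 + 6*sqrt(2)*q^2 + 2*sqrt(2)*q + 11*q + 2*sqrt(2)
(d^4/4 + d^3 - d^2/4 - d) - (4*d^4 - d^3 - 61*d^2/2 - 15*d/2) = -15*d^4/4 + 2*d^3 + 121*d^2/4 + 13*d/2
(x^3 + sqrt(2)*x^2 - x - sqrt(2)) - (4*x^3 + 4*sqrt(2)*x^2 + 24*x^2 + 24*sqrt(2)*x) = -3*x^3 - 24*x^2 - 3*sqrt(2)*x^2 - 24*sqrt(2)*x - x - sqrt(2)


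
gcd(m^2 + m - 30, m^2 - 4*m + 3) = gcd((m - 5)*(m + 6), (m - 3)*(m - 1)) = 1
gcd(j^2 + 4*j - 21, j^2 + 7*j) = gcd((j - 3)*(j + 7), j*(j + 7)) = j + 7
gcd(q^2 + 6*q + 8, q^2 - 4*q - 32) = q + 4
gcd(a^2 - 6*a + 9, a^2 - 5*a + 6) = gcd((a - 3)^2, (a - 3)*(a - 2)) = a - 3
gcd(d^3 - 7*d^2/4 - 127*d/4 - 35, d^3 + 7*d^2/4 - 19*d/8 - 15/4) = d + 5/4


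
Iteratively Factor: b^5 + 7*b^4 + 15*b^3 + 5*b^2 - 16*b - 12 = (b + 2)*(b^4 + 5*b^3 + 5*b^2 - 5*b - 6) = (b - 1)*(b + 2)*(b^3 + 6*b^2 + 11*b + 6) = (b - 1)*(b + 1)*(b + 2)*(b^2 + 5*b + 6) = (b - 1)*(b + 1)*(b + 2)*(b + 3)*(b + 2)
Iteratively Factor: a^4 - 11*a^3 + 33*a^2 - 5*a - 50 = (a - 5)*(a^3 - 6*a^2 + 3*a + 10) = (a - 5)*(a - 2)*(a^2 - 4*a - 5) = (a - 5)*(a - 2)*(a + 1)*(a - 5)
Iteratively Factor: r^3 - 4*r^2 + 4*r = (r - 2)*(r^2 - 2*r) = (r - 2)^2*(r)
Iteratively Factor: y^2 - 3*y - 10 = (y + 2)*(y - 5)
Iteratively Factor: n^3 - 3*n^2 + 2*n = (n - 2)*(n^2 - n) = (n - 2)*(n - 1)*(n)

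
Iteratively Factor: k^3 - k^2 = (k)*(k^2 - k) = k*(k - 1)*(k)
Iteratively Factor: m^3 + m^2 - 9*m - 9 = (m + 3)*(m^2 - 2*m - 3) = (m + 1)*(m + 3)*(m - 3)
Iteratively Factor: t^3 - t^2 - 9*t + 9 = (t - 1)*(t^2 - 9) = (t - 3)*(t - 1)*(t + 3)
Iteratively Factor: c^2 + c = (c)*(c + 1)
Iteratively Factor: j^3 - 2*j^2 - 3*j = (j)*(j^2 - 2*j - 3) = j*(j + 1)*(j - 3)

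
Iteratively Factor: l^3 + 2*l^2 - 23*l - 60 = (l + 4)*(l^2 - 2*l - 15) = (l + 3)*(l + 4)*(l - 5)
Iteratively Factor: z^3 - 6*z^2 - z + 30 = (z + 2)*(z^2 - 8*z + 15) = (z - 3)*(z + 2)*(z - 5)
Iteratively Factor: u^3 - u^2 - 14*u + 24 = (u + 4)*(u^2 - 5*u + 6) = (u - 2)*(u + 4)*(u - 3)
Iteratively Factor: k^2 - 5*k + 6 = (k - 3)*(k - 2)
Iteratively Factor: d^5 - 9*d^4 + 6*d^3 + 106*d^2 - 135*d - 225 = (d + 3)*(d^4 - 12*d^3 + 42*d^2 - 20*d - 75) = (d - 3)*(d + 3)*(d^3 - 9*d^2 + 15*d + 25) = (d - 5)*(d - 3)*(d + 3)*(d^2 - 4*d - 5) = (d - 5)^2*(d - 3)*(d + 3)*(d + 1)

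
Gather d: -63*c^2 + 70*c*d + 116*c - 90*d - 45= -63*c^2 + 116*c + d*(70*c - 90) - 45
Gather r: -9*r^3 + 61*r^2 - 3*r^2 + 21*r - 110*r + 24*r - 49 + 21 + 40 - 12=-9*r^3 + 58*r^2 - 65*r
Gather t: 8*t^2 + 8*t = 8*t^2 + 8*t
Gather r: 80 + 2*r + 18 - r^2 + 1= -r^2 + 2*r + 99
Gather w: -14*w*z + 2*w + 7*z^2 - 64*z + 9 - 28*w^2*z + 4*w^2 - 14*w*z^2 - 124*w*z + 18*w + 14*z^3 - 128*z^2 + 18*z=w^2*(4 - 28*z) + w*(-14*z^2 - 138*z + 20) + 14*z^3 - 121*z^2 - 46*z + 9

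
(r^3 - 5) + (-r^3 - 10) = -15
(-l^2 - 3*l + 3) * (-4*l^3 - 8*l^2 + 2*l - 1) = 4*l^5 + 20*l^4 + 10*l^3 - 29*l^2 + 9*l - 3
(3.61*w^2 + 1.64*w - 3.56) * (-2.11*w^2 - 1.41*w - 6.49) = -7.6171*w^4 - 8.5505*w^3 - 18.2297*w^2 - 5.624*w + 23.1044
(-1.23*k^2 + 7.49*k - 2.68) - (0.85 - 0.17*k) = -1.23*k^2 + 7.66*k - 3.53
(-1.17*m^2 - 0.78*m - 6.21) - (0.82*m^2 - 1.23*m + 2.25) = -1.99*m^2 + 0.45*m - 8.46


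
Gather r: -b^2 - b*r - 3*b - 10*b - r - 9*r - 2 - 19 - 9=-b^2 - 13*b + r*(-b - 10) - 30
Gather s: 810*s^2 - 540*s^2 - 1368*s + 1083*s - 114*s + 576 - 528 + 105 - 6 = 270*s^2 - 399*s + 147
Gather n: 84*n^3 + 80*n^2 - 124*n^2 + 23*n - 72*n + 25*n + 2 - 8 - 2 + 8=84*n^3 - 44*n^2 - 24*n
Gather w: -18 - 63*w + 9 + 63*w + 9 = 0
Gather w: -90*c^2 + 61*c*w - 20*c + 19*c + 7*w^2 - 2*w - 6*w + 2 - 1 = -90*c^2 - c + 7*w^2 + w*(61*c - 8) + 1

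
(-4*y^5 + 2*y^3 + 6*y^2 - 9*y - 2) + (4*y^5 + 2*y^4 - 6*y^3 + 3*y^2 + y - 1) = 2*y^4 - 4*y^3 + 9*y^2 - 8*y - 3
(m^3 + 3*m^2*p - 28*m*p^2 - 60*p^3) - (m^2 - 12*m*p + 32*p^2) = m^3 + 3*m^2*p - m^2 - 28*m*p^2 + 12*m*p - 60*p^3 - 32*p^2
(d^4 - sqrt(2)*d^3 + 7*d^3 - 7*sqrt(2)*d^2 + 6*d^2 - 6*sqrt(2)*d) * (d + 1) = d^5 - sqrt(2)*d^4 + 8*d^4 - 8*sqrt(2)*d^3 + 13*d^3 - 13*sqrt(2)*d^2 + 6*d^2 - 6*sqrt(2)*d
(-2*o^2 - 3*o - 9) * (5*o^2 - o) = -10*o^4 - 13*o^3 - 42*o^2 + 9*o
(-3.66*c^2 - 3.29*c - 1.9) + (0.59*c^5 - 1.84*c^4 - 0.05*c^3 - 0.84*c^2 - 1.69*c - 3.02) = 0.59*c^5 - 1.84*c^4 - 0.05*c^3 - 4.5*c^2 - 4.98*c - 4.92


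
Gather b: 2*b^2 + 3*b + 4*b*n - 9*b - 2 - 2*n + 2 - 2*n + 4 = 2*b^2 + b*(4*n - 6) - 4*n + 4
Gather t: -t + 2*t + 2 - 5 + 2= t - 1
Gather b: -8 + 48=40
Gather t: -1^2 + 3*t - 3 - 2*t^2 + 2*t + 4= -2*t^2 + 5*t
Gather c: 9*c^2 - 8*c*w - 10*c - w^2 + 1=9*c^2 + c*(-8*w - 10) - w^2 + 1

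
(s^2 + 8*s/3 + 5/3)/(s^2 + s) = (s + 5/3)/s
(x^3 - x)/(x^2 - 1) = x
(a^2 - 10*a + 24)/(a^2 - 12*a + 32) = (a - 6)/(a - 8)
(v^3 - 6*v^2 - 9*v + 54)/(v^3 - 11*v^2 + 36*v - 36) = (v + 3)/(v - 2)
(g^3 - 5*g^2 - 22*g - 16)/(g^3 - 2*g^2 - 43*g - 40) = (g + 2)/(g + 5)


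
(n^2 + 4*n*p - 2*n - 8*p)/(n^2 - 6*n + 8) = (n + 4*p)/(n - 4)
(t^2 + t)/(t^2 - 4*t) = (t + 1)/(t - 4)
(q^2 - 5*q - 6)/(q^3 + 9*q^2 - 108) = (q^2 - 5*q - 6)/(q^3 + 9*q^2 - 108)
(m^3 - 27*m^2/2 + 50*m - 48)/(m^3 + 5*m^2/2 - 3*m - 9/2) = (m^2 - 12*m + 32)/(m^2 + 4*m + 3)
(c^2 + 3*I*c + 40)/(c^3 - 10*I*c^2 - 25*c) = (c + 8*I)/(c*(c - 5*I))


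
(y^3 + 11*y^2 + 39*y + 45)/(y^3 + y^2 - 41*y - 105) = (y + 3)/(y - 7)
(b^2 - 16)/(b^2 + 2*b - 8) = (b - 4)/(b - 2)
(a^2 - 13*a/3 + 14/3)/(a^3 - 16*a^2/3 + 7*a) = (a - 2)/(a*(a - 3))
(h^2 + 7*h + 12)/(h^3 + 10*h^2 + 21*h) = (h + 4)/(h*(h + 7))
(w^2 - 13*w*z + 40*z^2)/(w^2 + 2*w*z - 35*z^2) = (w - 8*z)/(w + 7*z)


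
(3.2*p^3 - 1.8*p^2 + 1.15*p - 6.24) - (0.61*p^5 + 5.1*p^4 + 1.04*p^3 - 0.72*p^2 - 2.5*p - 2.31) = -0.61*p^5 - 5.1*p^4 + 2.16*p^3 - 1.08*p^2 + 3.65*p - 3.93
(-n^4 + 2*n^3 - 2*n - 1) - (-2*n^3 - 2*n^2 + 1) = -n^4 + 4*n^3 + 2*n^2 - 2*n - 2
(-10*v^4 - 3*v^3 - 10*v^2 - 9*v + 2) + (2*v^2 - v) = -10*v^4 - 3*v^3 - 8*v^2 - 10*v + 2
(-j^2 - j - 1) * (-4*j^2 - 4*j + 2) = 4*j^4 + 8*j^3 + 6*j^2 + 2*j - 2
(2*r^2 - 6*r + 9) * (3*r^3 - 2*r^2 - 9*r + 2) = 6*r^5 - 22*r^4 + 21*r^3 + 40*r^2 - 93*r + 18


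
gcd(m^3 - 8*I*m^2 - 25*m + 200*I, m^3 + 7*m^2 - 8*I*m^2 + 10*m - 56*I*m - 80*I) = m^2 + m*(5 - 8*I) - 40*I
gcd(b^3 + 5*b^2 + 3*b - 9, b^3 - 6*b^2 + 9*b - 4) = b - 1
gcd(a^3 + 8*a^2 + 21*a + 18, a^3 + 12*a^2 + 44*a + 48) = a + 2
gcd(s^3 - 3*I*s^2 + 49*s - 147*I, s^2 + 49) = s^2 + 49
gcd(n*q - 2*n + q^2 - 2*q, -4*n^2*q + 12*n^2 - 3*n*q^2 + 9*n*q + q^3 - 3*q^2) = n + q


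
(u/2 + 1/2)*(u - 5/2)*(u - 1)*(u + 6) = u^4/2 + 7*u^3/4 - 8*u^2 - 7*u/4 + 15/2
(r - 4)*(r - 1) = r^2 - 5*r + 4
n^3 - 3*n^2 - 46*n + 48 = (n - 8)*(n - 1)*(n + 6)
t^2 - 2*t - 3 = (t - 3)*(t + 1)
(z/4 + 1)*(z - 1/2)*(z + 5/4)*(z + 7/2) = z^4/4 + 33*z^3/16 + 19*z^2/4 + 93*z/64 - 35/16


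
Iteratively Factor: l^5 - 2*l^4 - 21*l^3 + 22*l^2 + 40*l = (l - 2)*(l^4 - 21*l^2 - 20*l) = (l - 2)*(l + 1)*(l^3 - l^2 - 20*l) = l*(l - 2)*(l + 1)*(l^2 - l - 20) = l*(l - 2)*(l + 1)*(l + 4)*(l - 5)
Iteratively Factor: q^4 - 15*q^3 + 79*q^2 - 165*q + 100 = (q - 1)*(q^3 - 14*q^2 + 65*q - 100) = (q - 4)*(q - 1)*(q^2 - 10*q + 25) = (q - 5)*(q - 4)*(q - 1)*(q - 5)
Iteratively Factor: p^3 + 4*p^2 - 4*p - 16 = (p + 4)*(p^2 - 4) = (p - 2)*(p + 4)*(p + 2)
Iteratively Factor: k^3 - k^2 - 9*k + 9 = (k + 3)*(k^2 - 4*k + 3) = (k - 3)*(k + 3)*(k - 1)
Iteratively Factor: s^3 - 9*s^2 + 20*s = (s - 5)*(s^2 - 4*s) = s*(s - 5)*(s - 4)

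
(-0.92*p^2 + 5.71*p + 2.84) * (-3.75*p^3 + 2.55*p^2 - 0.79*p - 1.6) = 3.45*p^5 - 23.7585*p^4 + 4.6373*p^3 + 4.2031*p^2 - 11.3796*p - 4.544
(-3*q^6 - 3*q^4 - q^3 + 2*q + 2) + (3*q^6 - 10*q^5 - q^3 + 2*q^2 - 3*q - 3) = -10*q^5 - 3*q^4 - 2*q^3 + 2*q^2 - q - 1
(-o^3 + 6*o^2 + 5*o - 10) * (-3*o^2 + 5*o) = 3*o^5 - 23*o^4 + 15*o^3 + 55*o^2 - 50*o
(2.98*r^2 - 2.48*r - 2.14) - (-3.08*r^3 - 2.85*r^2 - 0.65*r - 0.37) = 3.08*r^3 + 5.83*r^2 - 1.83*r - 1.77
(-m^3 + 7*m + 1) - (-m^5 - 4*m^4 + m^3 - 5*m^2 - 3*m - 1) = m^5 + 4*m^4 - 2*m^3 + 5*m^2 + 10*m + 2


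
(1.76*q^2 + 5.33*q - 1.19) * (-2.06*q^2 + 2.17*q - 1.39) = -3.6256*q^4 - 7.1606*q^3 + 11.5711*q^2 - 9.991*q + 1.6541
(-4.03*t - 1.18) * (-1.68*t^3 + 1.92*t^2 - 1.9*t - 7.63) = 6.7704*t^4 - 5.7552*t^3 + 5.3914*t^2 + 32.9909*t + 9.0034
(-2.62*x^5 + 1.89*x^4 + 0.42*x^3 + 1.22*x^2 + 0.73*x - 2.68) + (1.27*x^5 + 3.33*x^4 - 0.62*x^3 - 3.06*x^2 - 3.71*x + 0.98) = -1.35*x^5 + 5.22*x^4 - 0.2*x^3 - 1.84*x^2 - 2.98*x - 1.7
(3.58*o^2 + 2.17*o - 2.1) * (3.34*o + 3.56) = 11.9572*o^3 + 19.9926*o^2 + 0.7112*o - 7.476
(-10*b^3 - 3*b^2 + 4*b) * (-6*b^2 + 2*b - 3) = 60*b^5 - 2*b^4 + 17*b^2 - 12*b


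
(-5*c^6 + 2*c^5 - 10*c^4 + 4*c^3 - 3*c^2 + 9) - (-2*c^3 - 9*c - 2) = -5*c^6 + 2*c^5 - 10*c^4 + 6*c^3 - 3*c^2 + 9*c + 11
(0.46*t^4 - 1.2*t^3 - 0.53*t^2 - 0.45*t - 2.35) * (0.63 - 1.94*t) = -0.8924*t^5 + 2.6178*t^4 + 0.2722*t^3 + 0.5391*t^2 + 4.2755*t - 1.4805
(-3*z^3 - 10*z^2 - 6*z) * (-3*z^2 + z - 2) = 9*z^5 + 27*z^4 + 14*z^3 + 14*z^2 + 12*z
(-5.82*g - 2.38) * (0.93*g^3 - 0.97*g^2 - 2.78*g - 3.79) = -5.4126*g^4 + 3.432*g^3 + 18.4882*g^2 + 28.6742*g + 9.0202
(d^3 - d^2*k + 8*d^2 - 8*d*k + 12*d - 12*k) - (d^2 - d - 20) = d^3 - d^2*k + 7*d^2 - 8*d*k + 13*d - 12*k + 20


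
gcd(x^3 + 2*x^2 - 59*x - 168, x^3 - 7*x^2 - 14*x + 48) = x^2 - 5*x - 24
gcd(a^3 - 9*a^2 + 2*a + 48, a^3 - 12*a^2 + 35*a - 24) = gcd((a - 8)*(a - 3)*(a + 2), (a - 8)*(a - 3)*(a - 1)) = a^2 - 11*a + 24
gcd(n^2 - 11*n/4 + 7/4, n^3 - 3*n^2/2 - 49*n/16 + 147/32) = n - 7/4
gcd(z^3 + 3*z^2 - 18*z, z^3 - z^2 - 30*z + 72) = z^2 + 3*z - 18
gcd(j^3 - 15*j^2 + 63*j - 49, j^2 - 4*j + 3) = j - 1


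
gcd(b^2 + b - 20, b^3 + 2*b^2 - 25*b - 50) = b + 5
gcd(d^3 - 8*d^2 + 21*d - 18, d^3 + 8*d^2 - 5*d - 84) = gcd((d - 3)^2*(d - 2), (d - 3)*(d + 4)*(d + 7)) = d - 3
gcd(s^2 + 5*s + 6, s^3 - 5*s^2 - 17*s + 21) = s + 3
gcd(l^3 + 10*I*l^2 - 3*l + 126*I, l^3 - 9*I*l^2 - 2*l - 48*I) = l - 3*I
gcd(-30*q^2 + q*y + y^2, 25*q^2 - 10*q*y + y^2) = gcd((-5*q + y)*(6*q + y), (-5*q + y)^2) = -5*q + y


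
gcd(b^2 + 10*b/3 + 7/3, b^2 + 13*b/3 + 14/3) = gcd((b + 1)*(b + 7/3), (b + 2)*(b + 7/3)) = b + 7/3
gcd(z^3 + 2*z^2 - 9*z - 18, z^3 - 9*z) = z^2 - 9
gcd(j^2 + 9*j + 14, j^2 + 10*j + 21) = j + 7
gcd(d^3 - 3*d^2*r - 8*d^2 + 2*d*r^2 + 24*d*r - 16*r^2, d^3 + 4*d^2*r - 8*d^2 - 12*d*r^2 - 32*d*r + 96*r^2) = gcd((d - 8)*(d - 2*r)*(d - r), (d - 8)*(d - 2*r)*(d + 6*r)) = -d^2 + 2*d*r + 8*d - 16*r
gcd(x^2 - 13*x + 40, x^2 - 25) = x - 5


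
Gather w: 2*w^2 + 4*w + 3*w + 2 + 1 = 2*w^2 + 7*w + 3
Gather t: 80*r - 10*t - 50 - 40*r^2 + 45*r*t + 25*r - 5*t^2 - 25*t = -40*r^2 + 105*r - 5*t^2 + t*(45*r - 35) - 50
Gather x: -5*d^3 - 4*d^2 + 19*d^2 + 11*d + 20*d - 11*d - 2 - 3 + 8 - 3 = -5*d^3 + 15*d^2 + 20*d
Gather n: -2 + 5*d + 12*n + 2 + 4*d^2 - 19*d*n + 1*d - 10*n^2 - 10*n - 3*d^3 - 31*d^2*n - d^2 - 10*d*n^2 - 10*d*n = -3*d^3 + 3*d^2 + 6*d + n^2*(-10*d - 10) + n*(-31*d^2 - 29*d + 2)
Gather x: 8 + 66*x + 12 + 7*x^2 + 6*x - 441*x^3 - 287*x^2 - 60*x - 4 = -441*x^3 - 280*x^2 + 12*x + 16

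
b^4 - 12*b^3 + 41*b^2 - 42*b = b*(b - 7)*(b - 3)*(b - 2)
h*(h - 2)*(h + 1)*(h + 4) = h^4 + 3*h^3 - 6*h^2 - 8*h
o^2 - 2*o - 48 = (o - 8)*(o + 6)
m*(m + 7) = m^2 + 7*m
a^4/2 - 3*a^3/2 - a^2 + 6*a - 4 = (a/2 + 1)*(a - 2)^2*(a - 1)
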